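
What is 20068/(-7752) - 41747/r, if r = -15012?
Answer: 931747/4848876 ≈ 0.19216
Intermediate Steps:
20068/(-7752) - 41747/r = 20068/(-7752) - 41747/(-15012) = 20068*(-1/7752) - 41747*(-1/15012) = -5017/1938 + 41747/15012 = 931747/4848876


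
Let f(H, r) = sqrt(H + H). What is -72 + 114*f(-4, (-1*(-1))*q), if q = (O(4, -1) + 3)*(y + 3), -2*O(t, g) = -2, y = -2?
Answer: -72 + 228*I*sqrt(2) ≈ -72.0 + 322.44*I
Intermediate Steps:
O(t, g) = 1 (O(t, g) = -1/2*(-2) = 1)
q = 4 (q = (1 + 3)*(-2 + 3) = 4*1 = 4)
f(H, r) = sqrt(2)*sqrt(H) (f(H, r) = sqrt(2*H) = sqrt(2)*sqrt(H))
-72 + 114*f(-4, (-1*(-1))*q) = -72 + 114*(sqrt(2)*sqrt(-4)) = -72 + 114*(sqrt(2)*(2*I)) = -72 + 114*(2*I*sqrt(2)) = -72 + 228*I*sqrt(2)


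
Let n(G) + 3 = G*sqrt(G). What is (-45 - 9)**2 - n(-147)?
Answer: 2919 + 1029*I*sqrt(3) ≈ 2919.0 + 1782.3*I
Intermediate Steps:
n(G) = -3 + G**(3/2) (n(G) = -3 + G*sqrt(G) = -3 + G**(3/2))
(-45 - 9)**2 - n(-147) = (-45 - 9)**2 - (-3 + (-147)**(3/2)) = (-54)**2 - (-3 - 1029*I*sqrt(3)) = 2916 + (3 + 1029*I*sqrt(3)) = 2919 + 1029*I*sqrt(3)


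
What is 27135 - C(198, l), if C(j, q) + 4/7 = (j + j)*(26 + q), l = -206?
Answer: 688909/7 ≈ 98416.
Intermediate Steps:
C(j, q) = -4/7 + 2*j*(26 + q) (C(j, q) = -4/7 + (j + j)*(26 + q) = -4/7 + (2*j)*(26 + q) = -4/7 + 2*j*(26 + q))
27135 - C(198, l) = 27135 - (-4/7 + 52*198 + 2*198*(-206)) = 27135 - (-4/7 + 10296 - 81576) = 27135 - 1*(-498964/7) = 27135 + 498964/7 = 688909/7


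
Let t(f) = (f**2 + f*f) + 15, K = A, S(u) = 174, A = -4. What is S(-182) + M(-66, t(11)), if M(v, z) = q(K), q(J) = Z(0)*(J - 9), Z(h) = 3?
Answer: 135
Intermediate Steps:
K = -4
t(f) = 15 + 2*f**2 (t(f) = (f**2 + f**2) + 15 = 2*f**2 + 15 = 15 + 2*f**2)
q(J) = -27 + 3*J (q(J) = 3*(J - 9) = 3*(-9 + J) = -27 + 3*J)
M(v, z) = -39 (M(v, z) = -27 + 3*(-4) = -27 - 12 = -39)
S(-182) + M(-66, t(11)) = 174 - 39 = 135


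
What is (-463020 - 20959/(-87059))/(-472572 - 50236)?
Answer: 40310037221/45515141672 ≈ 0.88564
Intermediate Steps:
(-463020 - 20959/(-87059))/(-472572 - 50236) = (-463020 - 20959*(-1/87059))/(-522808) = (-463020 + 20959/87059)*(-1/522808) = -40310037221/87059*(-1/522808) = 40310037221/45515141672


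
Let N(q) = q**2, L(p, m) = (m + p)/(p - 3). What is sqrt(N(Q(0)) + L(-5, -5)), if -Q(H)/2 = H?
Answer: sqrt(5)/2 ≈ 1.1180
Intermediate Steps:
Q(H) = -2*H
L(p, m) = (m + p)/(-3 + p)
sqrt(N(Q(0)) + L(-5, -5)) = sqrt((-2*0)**2 + (-5 - 5)/(-3 - 5)) = sqrt(0**2 - 10/(-8)) = sqrt(0 - 1/8*(-10)) = sqrt(0 + 5/4) = sqrt(5/4) = sqrt(5)/2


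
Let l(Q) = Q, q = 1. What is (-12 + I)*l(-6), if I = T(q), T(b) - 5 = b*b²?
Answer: 36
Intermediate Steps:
T(b) = 5 + b³ (T(b) = 5 + b*b² = 5 + b³)
I = 6 (I = 5 + 1³ = 5 + 1 = 6)
(-12 + I)*l(-6) = (-12 + 6)*(-6) = -6*(-6) = 36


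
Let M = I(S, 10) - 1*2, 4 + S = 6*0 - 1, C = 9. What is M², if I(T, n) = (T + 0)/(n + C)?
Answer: 1849/361 ≈ 5.1219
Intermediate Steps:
S = -5 (S = -4 + (6*0 - 1) = -4 + (0 - 1) = -4 - 1 = -5)
I(T, n) = T/(9 + n) (I(T, n) = (T + 0)/(n + 9) = T/(9 + n))
M = -43/19 (M = -5/(9 + 10) - 1*2 = -5/19 - 2 = -43/19 ≈ -2.2632)
M² = (-43/19)² = 1849/361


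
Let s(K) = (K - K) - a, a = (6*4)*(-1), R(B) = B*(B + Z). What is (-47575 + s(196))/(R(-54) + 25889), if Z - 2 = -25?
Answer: -47551/30047 ≈ -1.5826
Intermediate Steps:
Z = -23 (Z = 2 - 25 = -23)
R(B) = B*(-23 + B) (R(B) = B*(B - 23) = B*(-23 + B))
a = -24 (a = 24*(-1) = -24)
s(K) = 24 (s(K) = (K - K) - 1*(-24) = 0 + 24 = 24)
(-47575 + s(196))/(R(-54) + 25889) = (-47575 + 24)/(-54*(-23 - 54) + 25889) = -47551/(-54*(-77) + 25889) = -47551/(4158 + 25889) = -47551/30047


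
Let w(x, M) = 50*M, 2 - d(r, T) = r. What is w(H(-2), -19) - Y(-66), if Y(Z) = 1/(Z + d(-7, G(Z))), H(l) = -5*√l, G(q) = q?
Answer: -54149/57 ≈ -949.98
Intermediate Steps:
d(r, T) = 2 - r
Y(Z) = 1/(9 + Z) (Y(Z) = 1/(Z + (2 - 1*(-7))) = 1/(Z + (2 + 7)) = 1/(Z + 9) = 1/(9 + Z))
w(H(-2), -19) - Y(-66) = 50*(-19) - 1/(9 - 66) = -950 - 1/(-57) = -950 - 1*(-1/57) = -950 + 1/57 = -54149/57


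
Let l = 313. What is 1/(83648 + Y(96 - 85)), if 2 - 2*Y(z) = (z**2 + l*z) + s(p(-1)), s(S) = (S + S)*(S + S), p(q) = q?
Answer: 1/81865 ≈ 1.2215e-5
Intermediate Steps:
s(S) = 4*S**2 (s(S) = (2*S)*(2*S) = 4*S**2)
Y(z) = -1 - 313*z/2 - z**2/2 (Y(z) = 1 - ((z**2 + 313*z) + 4*(-1)**2)/2 = 1 - ((z**2 + 313*z) + 4*1)/2 = 1 - ((z**2 + 313*z) + 4)/2 = 1 - (4 + z**2 + 313*z)/2 = 1 + (-2 - 313*z/2 - z**2/2) = -1 - 313*z/2 - z**2/2)
1/(83648 + Y(96 - 85)) = 1/(83648 + (-1 - 313*(96 - 85)/2 - (96 - 85)**2/2)) = 1/(83648 + (-1 - 313/2*11 - 1/2*11**2)) = 1/(83648 + (-1 - 3443/2 - 1/2*121)) = 1/(83648 + (-1 - 3443/2 - 121/2)) = 1/(83648 - 1783) = 1/81865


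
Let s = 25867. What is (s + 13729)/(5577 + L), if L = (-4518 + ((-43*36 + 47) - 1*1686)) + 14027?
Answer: 39596/11899 ≈ 3.3277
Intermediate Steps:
L = 6322 (L = (-4518 + ((-1548 + 47) - 1686)) + 14027 = (-4518 + (-1501 - 1686)) + 14027 = (-4518 - 3187) + 14027 = -7705 + 14027 = 6322)
(s + 13729)/(5577 + L) = (25867 + 13729)/(5577 + 6322) = 39596/11899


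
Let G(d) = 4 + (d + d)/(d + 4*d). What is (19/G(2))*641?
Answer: 60895/22 ≈ 2768.0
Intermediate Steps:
G(d) = 22/5 (G(d) = 4 + (2*d)/((5*d)) = 4 + (2*d)*(1/(5*d)) = 4 + 2/5 = 22/5)
(19/G(2))*641 = (19/(22/5))*641 = (19*(5/22))*641 = (95/22)*641 = 60895/22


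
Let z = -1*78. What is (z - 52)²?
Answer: 16900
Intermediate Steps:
z = -78
(z - 52)² = (-78 - 52)² = (-130)² = 16900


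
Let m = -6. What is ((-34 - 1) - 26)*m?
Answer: 366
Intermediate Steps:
((-34 - 1) - 26)*m = ((-34 - 1) - 26)*(-6) = (-35 - 26)*(-6) = -61*(-6) = 366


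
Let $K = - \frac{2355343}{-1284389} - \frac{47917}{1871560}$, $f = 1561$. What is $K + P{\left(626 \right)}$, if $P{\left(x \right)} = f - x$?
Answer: $\frac{2251909978522767}{2403811076840} \approx 936.81$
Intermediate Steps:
$P{\left(x \right)} = 1561 - x$
$K = \frac{4346621677367}{2403811076840}$ ($K = \left(-2355343\right) \left(- \frac{1}{1284389}\right) - \frac{47917}{1871560} = \frac{2355343}{1284389} - \frac{47917}{1871560} = \frac{4346621677367}{2403811076840} \approx 1.8082$)
$K + P{\left(626 \right)} = \frac{4346621677367}{2403811076840} + \left(1561 - 626\right) = \frac{4346621677367}{2403811076840} + 935 = \frac{2251909978522767}{2403811076840}$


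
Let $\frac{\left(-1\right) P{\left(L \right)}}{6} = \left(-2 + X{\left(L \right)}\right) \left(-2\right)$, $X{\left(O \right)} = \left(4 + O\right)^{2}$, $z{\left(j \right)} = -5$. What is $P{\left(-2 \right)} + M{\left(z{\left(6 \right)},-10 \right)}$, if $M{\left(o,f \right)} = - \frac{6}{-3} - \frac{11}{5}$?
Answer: $\frac{119}{5} \approx 23.8$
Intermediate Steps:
$P{\left(L \right)} = -24 + 12 \left(4 + L\right)^{2}$ ($P{\left(L \right)} = - 6 \left(-2 + \left(4 + L\right)^{2}\right) \left(-2\right) = - 6 \left(4 - 2 \left(4 + L\right)^{2}\right) = -24 + 12 \left(4 + L\right)^{2}$)
$M{\left(o,f \right)} = - \frac{1}{5}$ ($M{\left(o,f \right)} = \left(-6\right) \left(- \frac{1}{3}\right) - \frac{11}{5} = 2 - \frac{11}{5} = - \frac{1}{5}$)
$P{\left(-2 \right)} + M{\left(z{\left(6 \right)},-10 \right)} = \left(-24 + 12 \left(4 - 2\right)^{2}\right) - \frac{1}{5} = \left(-24 + 12 \cdot 2^{2}\right) - \frac{1}{5} = \left(-24 + 12 \cdot 4\right) - \frac{1}{5} = \left(-24 + 48\right) - \frac{1}{5} = 24 - \frac{1}{5} = \frac{119}{5}$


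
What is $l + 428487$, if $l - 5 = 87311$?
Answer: $515803$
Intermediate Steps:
$l = 87316$ ($l = 5 + 87311 = 87316$)
$l + 428487 = 87316 + 428487 = 515803$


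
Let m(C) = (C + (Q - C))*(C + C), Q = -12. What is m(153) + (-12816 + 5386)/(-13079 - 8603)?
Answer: -39804437/10841 ≈ -3671.7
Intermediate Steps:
m(C) = -24*C (m(C) = (C + (-12 - C))*(C + C) = -24*C)
m(153) + (-12816 + 5386)/(-13079 - 8603) = -24*153 + (-12816 + 5386)/(-13079 - 8603) = -3672 - 7430/(-21682) = -3672 - 7430*(-1/21682) = -3672 + 3715/10841 = -39804437/10841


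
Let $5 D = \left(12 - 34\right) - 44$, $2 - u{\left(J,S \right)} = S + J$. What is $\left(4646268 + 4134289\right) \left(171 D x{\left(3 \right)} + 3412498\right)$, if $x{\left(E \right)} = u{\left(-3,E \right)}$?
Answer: $\frac{149619971274326}{5} \approx 2.9924 \cdot 10^{13}$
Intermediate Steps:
$u{\left(J,S \right)} = 2 - J - S$ ($u{\left(J,S \right)} = 2 - \left(S + J\right) = 2 - \left(J + S\right) = 2 - J - S$)
$x{\left(E \right)} = 5 - E$ ($x{\left(E \right)} = 2 - -3 - E = 2 + 3 - E = 5 - E$)
$D = - \frac{66}{5}$ ($D = \frac{\left(12 - 34\right) - 44}{5} = \frac{-22 - 44}{5} = \frac{1}{5} \left(-66\right) = - \frac{66}{5} \approx -13.2$)
$\left(4646268 + 4134289\right) \left(171 D x{\left(3 \right)} + 3412498\right) = \left(4646268 + 4134289\right) \left(171 \left(- \frac{66}{5}\right) \left(5 - 3\right) + 3412498\right) = 8780557 \left(- \frac{11286 \left(5 - 3\right)}{5} + 3412498\right) = 8780557 \left(\left(- \frac{11286}{5}\right) 2 + 3412498\right) = 8780557 \left(- \frac{22572}{5} + 3412498\right) = 8780557 \cdot \frac{17039918}{5} = \frac{149619971274326}{5}$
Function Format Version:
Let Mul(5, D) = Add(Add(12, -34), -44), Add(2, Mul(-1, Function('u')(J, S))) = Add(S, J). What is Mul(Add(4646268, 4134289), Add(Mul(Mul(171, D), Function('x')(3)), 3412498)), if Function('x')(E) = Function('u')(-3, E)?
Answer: Rational(149619971274326, 5) ≈ 2.9924e+13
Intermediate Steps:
Function('u')(J, S) = Add(2, Mul(-1, J), Mul(-1, S)) (Function('u')(J, S) = Add(2, Mul(-1, Add(S, J))) = Add(2, Mul(-1, Add(J, S))) = Add(2, Add(Mul(-1, J), Mul(-1, S))) = Add(2, Mul(-1, J), Mul(-1, S)))
Function('x')(E) = Add(5, Mul(-1, E)) (Function('x')(E) = Add(2, Mul(-1, -3), Mul(-1, E)) = Add(2, 3, Mul(-1, E)) = Add(5, Mul(-1, E)))
D = Rational(-66, 5) (D = Mul(Rational(1, 5), Add(Add(12, -34), -44)) = Mul(Rational(1, 5), Add(-22, -44)) = Mul(Rational(1, 5), -66) = Rational(-66, 5) ≈ -13.200)
Mul(Add(4646268, 4134289), Add(Mul(Mul(171, D), Function('x')(3)), 3412498)) = Mul(Add(4646268, 4134289), Add(Mul(Mul(171, Rational(-66, 5)), Add(5, Mul(-1, 3))), 3412498)) = Mul(8780557, Add(Mul(Rational(-11286, 5), Add(5, -3)), 3412498)) = Mul(8780557, Add(Mul(Rational(-11286, 5), 2), 3412498)) = Mul(8780557, Add(Rational(-22572, 5), 3412498)) = Mul(8780557, Rational(17039918, 5)) = Rational(149619971274326, 5)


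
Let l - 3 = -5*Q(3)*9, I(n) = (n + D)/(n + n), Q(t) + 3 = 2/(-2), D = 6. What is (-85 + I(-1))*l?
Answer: -32025/2 ≈ -16013.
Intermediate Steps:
Q(t) = -4 (Q(t) = -3 + 2/(-2) = -3 + 2*(-½) = -3 - 1 = -4)
I(n) = (6 + n)/(2*n) (I(n) = (n + 6)/(n + n) = (6 + n)/((2*n)) = (6 + n)*(1/(2*n)) = (6 + n)/(2*n))
l = 183 (l = 3 - 5*(-4)*9 = 3 + 20*9 = 3 + 180 = 183)
(-85 + I(-1))*l = (-85 + (½)*(6 - 1)/(-1))*183 = (-85 + (½)*(-1)*5)*183 = (-85 - 5/2)*183 = -175/2*183 = -32025/2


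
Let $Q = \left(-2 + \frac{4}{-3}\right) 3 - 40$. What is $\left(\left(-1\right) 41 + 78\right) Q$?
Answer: $-1850$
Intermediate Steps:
$Q = -50$ ($Q = \left(-2 + 4 \left(- \frac{1}{3}\right)\right) 3 - 40 = \left(-2 - \frac{4}{3}\right) 3 - 40 = \left(- \frac{10}{3}\right) 3 - 40 = -10 - 40 = -50$)
$\left(\left(-1\right) 41 + 78\right) Q = \left(\left(-1\right) 41 + 78\right) \left(-50\right) = \left(-41 + 78\right) \left(-50\right) = 37 \left(-50\right) = -1850$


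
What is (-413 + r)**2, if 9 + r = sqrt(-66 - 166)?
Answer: 177852 - 1688*I*sqrt(58) ≈ 1.7785e+5 - 12855.0*I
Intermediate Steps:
r = -9 + 2*I*sqrt(58) (r = -9 + sqrt(-66 - 166) = -9 + sqrt(-232) = -9 + 2*I*sqrt(58) ≈ -9.0 + 15.232*I)
(-413 + r)**2 = (-413 + (-9 + 2*I*sqrt(58)))**2 = (-422 + 2*I*sqrt(58))**2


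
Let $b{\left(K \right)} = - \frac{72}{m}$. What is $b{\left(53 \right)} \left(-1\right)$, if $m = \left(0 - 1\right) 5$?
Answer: $- \frac{72}{5} \approx -14.4$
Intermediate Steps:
$m = -5$ ($m = \left(-1\right) 5 = -5$)
$b{\left(K \right)} = \frac{72}{5}$ ($b{\left(K \right)} = - \frac{72}{-5} = \left(-72\right) \left(- \frac{1}{5}\right) = \frac{72}{5}$)
$b{\left(53 \right)} \left(-1\right) = \frac{72}{5} \left(-1\right) = - \frac{72}{5}$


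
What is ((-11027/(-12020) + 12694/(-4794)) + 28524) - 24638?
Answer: 111913339619/28811940 ≈ 3884.3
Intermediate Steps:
((-11027/(-12020) + 12694/(-4794)) + 28524) - 24638 = ((-11027*(-1/12020) + 12694*(-1/4794)) + 28524) - 24638 = ((11027/12020 - 6347/2397) + 28524) - 24638 = (-49859221/28811940 + 28524) - 24638 = 821781917339/28811940 - 24638 = 111913339619/28811940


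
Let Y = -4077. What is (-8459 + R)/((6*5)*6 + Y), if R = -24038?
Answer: 32497/3897 ≈ 8.3390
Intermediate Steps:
(-8459 + R)/((6*5)*6 + Y) = (-8459 - 24038)/((6*5)*6 - 4077) = -32497/(30*6 - 4077) = -32497/(180 - 4077) = -32497/(-3897) = -32497*(-1/3897) = 32497/3897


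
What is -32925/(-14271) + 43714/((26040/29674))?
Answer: 1542729961163/30968070 ≈ 49817.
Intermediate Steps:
-32925/(-14271) + 43714/((26040/29674)) = -32925*(-1/14271) + 43714/((26040*(1/29674))) = 10975/4757 + 43714/(13020/14837) = 10975/4757 + 43714*(14837/13020) = 10975/4757 + 324292309/6510 = 1542729961163/30968070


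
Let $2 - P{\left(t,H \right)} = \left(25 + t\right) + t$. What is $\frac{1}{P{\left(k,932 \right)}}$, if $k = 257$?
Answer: $- \frac{1}{537} \approx -0.0018622$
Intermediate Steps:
$P{\left(t,H \right)} = -23 - 2 t$ ($P{\left(t,H \right)} = 2 - \left(\left(25 + t\right) + t\right) = 2 - \left(25 + 2 t\right) = -23 - 2 t$)
$\frac{1}{P{\left(k,932 \right)}} = \frac{1}{-23 - 514} = \frac{1}{-537} = - \frac{1}{537}$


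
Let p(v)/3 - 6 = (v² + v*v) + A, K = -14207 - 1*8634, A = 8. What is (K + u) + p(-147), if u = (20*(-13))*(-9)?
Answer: 109195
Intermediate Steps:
u = 2340 (u = -260*(-9) = 2340)
K = -22841 (K = -14207 - 8634 = -22841)
p(v) = 42 + 6*v² (p(v) = 18 + 3*((v² + v*v) + 8) = 18 + 3*((v² + v²) + 8) = 18 + 3*(2*v² + 8) = 18 + 3*(8 + 2*v²) = 18 + (24 + 6*v²) = 42 + 6*v²)
(K + u) + p(-147) = (-22841 + 2340) + (42 + 6*(-147)²) = -20501 + (42 + 6*21609) = -20501 + (42 + 129654) = -20501 + 129696 = 109195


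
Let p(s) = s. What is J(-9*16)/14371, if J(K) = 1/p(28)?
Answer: 1/402388 ≈ 2.4852e-6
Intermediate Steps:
J(K) = 1/28
J(-9*16)/14371 = (1/28)/14371 = (1/28)*(1/14371) = 1/402388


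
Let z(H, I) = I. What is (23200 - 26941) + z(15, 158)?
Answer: -3583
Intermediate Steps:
(23200 - 26941) + z(15, 158) = (23200 - 26941) + 158 = -3741 + 158 = -3583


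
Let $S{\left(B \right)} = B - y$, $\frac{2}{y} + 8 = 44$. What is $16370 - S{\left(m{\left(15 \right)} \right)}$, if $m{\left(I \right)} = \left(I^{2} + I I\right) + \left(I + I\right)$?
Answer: $\frac{286021}{18} \approx 15890.0$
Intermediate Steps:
$y = \frac{1}{18}$ ($y = \frac{2}{-8 + 44} = \frac{2}{36} = 2 \cdot \frac{1}{36} = \frac{1}{18} \approx 0.055556$)
$m{\left(I \right)} = 2 I + 2 I^{2}$ ($m{\left(I \right)} = \left(I^{2} + I^{2}\right) + 2 I = 2 I^{2} + 2 I = 2 I + 2 I^{2}$)
$S{\left(B \right)} = - \frac{1}{18} + B$ ($S{\left(B \right)} = B - \frac{1}{18} = - \frac{1}{18} + B$)
$16370 - S{\left(m{\left(15 \right)} \right)} = 16370 - \left(- \frac{1}{18} + 2 \cdot 15 \left(1 + 15\right)\right) = 16370 - \left(- \frac{1}{18} + 2 \cdot 15 \cdot 16\right) = 16370 - \left(- \frac{1}{18} + 480\right) = 16370 - \frac{8639}{18} = \frac{286021}{18}$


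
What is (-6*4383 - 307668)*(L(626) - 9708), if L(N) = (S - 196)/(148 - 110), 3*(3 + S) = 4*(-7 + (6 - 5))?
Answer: 61635262113/19 ≈ 3.2440e+9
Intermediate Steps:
S = -11 (S = -3 + (4*(-7 + (6 - 5)))/3 = -3 + (4*(-7 + 1))/3 = -3 + (4*(-6))/3 = -3 + (⅓)*(-24) = -3 - 8 = -11)
L(N) = -207/38 (L(N) = (-11 - 196)/(148 - 110) = -207/38)
(-6*4383 - 307668)*(L(626) - 9708) = (-6*4383 - 307668)*(-207/38 - 9708) = (-26298 - 307668)*(-369111/38) = -333966*(-369111/38) = 61635262113/19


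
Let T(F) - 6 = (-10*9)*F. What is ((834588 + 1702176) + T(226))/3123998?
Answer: 54705/67913 ≈ 0.80552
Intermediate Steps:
T(F) = 6 - 90*F (T(F) = 6 + (-10*9)*F = 6 - 90*F)
((834588 + 1702176) + T(226))/3123998 = ((834588 + 1702176) + (6 - 90*226))/3123998 = (2536764 + (6 - 20340))*(1/3123998) = (2536764 - 20334)*(1/3123998) = 2516430*(1/3123998) = 54705/67913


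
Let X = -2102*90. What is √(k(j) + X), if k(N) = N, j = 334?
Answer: 7*I*√3854 ≈ 434.56*I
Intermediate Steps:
X = -189180
√(k(j) + X) = √(334 - 189180) = √(-188846) = 7*I*√3854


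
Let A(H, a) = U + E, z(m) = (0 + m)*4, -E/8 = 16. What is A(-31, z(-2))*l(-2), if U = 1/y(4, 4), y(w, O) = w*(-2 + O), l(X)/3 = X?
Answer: 3069/4 ≈ 767.25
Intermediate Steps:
E = -128 (E = -8*16 = -128)
z(m) = 4*m (z(m) = m*4 = 4*m)
l(X) = 3*X
U = ⅛ (U = 1/(4*(-2 + 4)) = 1/(4*2) = 1/8 = ⅛ ≈ 0.12500)
A(H, a) = -1023/8 (A(H, a) = ⅛ - 128 = -1023/8)
A(-31, z(-2))*l(-2) = -3069*(-2)/8 = -1023/8*(-6) = 3069/4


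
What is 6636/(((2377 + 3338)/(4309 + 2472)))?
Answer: 14999572/1905 ≈ 7873.8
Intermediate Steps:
6636/(((2377 + 3338)/(4309 + 2472))) = 6636/((5715/6781)) = 6636/((5715*(1/6781))) = 6636/(5715/6781) = 6636*(6781/5715) = 14999572/1905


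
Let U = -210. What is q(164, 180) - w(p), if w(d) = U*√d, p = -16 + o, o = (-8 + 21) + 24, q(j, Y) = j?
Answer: 164 + 210*√21 ≈ 1126.3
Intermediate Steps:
o = 37 (o = 13 + 24 = 37)
p = 21 (p = -16 + 37 = 21)
w(d) = -210*√d
q(164, 180) - w(p) = 164 - (-210)*√21 = 164 + 210*√21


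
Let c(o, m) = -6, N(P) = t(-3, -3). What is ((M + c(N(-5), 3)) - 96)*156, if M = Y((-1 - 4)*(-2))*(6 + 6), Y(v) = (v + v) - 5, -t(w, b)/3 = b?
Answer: 12168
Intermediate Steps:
t(w, b) = -3*b
N(P) = 9 (N(P) = -3*(-3) = 9)
Y(v) = -5 + 2*v (Y(v) = 2*v - 5 = -5 + 2*v)
M = 180 (M = (-5 + 2*((-1 - 4)*(-2)))*(6 + 6) = (-5 + 2*(-5*(-2)))*12 = (-5 + 2*10)*12 = (-5 + 20)*12 = 15*12 = 180)
((M + c(N(-5), 3)) - 96)*156 = ((180 - 6) - 96)*156 = (174 - 96)*156 = 78*156 = 12168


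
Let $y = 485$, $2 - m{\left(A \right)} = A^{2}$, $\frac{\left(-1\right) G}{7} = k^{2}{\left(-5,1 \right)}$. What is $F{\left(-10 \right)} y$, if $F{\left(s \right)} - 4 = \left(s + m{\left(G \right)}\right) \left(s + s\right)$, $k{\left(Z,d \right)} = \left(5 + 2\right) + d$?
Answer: $1946908340$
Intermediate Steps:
$k{\left(Z,d \right)} = 7 + d$
$G = -448$ ($G = - 7 \left(7 + 1\right)^{2} = - 7 \cdot 8^{2} = \left(-7\right) 64 = -448$)
$m{\left(A \right)} = 2 - A^{2}$
$F{\left(s \right)} = 4 + 2 s \left(-200702 + s\right)$ ($F{\left(s \right)} = 4 + \left(s + \left(2 - \left(-448\right)^{2}\right)\right) \left(s + s\right) = 4 + \left(s + \left(2 - 200704\right)\right) 2 s = 4 + \left(s - 200702\right) 2 s = 4 + \left(-200702 + s\right) 2 s = 4 + 2 s \left(-200702 + s\right)$)
$F{\left(-10 \right)} y = \left(4 - -4014040 + 2 \left(-10\right)^{2}\right) 485 = \left(4 + 4014040 + 2 \cdot 100\right) 485 = \left(4 + 4014040 + 200\right) 485 = 4014244 \cdot 485 = 1946908340$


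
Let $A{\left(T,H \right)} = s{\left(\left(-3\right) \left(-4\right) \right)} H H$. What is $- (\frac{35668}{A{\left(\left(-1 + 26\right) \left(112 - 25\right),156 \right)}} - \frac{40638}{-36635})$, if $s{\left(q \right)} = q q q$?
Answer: $- \frac{427560145271}{385149323520} \approx -1.1101$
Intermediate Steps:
$s{\left(q \right)} = q^{3}$ ($s{\left(q \right)} = q^{2} q = q^{3}$)
$A{\left(T,H \right)} = 1728 H^{2}$ ($A{\left(T,H \right)} = \left(\left(-3\right) \left(-4\right)\right)^{3} H H = 12^{3} H^{2} = 1728 H^{2}$)
$- (\frac{35668}{A{\left(\left(-1 + 26\right) \left(112 - 25\right),156 \right)}} - \frac{40638}{-36635}) = - (\frac{35668}{1728 \cdot 156^{2}} - \frac{40638}{-36635}) = - (\frac{35668}{1728 \cdot 24336} - - \frac{40638}{36635}) = - (\frac{35668}{42052608} + \frac{40638}{36635}) = - (35668 \cdot \frac{1}{42052608} + \frac{40638}{36635}) = - (\frac{8917}{10513152} + \frac{40638}{36635}) = \left(-1\right) \frac{427560145271}{385149323520} = - \frac{427560145271}{385149323520}$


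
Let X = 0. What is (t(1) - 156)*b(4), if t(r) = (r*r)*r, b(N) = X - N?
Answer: 620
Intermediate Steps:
b(N) = -N (b(N) = 0 - N = -N)
t(r) = r**3 (t(r) = r**2*r = r**3)
(t(1) - 156)*b(4) = (1**3 - 156)*(-1*4) = (1 - 156)*(-4) = -155*(-4) = 620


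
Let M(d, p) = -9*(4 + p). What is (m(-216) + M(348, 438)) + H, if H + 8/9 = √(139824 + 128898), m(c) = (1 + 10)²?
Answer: -34721/9 + 3*√29858 ≈ -3339.5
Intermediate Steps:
m(c) = 121 (m(c) = 11² = 121)
M(d, p) = -36 - 9*p
H = -8/9 + 3*√29858 (H = -8/9 + √(139824 + 128898) = -8/9 + √268722 = -8/9 + 3*√29858 ≈ 517.50)
(m(-216) + M(348, 438)) + H = (121 + (-36 - 9*438)) + (-8/9 + 3*√29858) = (121 + (-36 - 3942)) + (-8/9 + 3*√29858) = (121 - 3978) + (-8/9 + 3*√29858) = -3857 + (-8/9 + 3*√29858) = -34721/9 + 3*√29858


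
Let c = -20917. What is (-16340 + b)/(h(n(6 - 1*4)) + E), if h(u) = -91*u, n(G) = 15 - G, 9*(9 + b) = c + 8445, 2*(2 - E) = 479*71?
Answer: 319226/327339 ≈ 0.97521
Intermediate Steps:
E = -34005/2 (E = 2 - 479*71/2 = 2 - ½*34009 = 2 - 34009/2 = -34005/2 ≈ -17003.)
b = -12553/9 (b = -9 + (-20917 + 8445)/9 = -9 + (⅑)*(-12472) = -9 - 12472/9 = -12553/9 ≈ -1394.8)
(-16340 + b)/(h(n(6 - 1*4)) + E) = (-16340 - 12553/9)/(-91*(15 - (6 - 1*4)) - 34005/2) = -159613/(9*(-91*(15 - (6 - 4)) - 34005/2)) = -159613/(9*(-91*(15 - 1*2) - 34005/2)) = -159613/(9*(-91*(15 - 2) - 34005/2)) = -159613/(9*(-91*13 - 34005/2)) = -159613/(9*(-1183 - 34005/2)) = -159613/(9*(-36371/2)) = -159613/9*(-2/36371) = 319226/327339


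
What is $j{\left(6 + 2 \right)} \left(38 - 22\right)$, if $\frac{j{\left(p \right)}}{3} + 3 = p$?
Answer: $240$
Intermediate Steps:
$j{\left(p \right)} = -9 + 3 p$
$j{\left(6 + 2 \right)} \left(38 - 22\right) = \left(-9 + 3 \left(6 + 2\right)\right) \left(38 - 22\right) = \left(-9 + 3 \cdot 8\right) 16 = \left(-9 + 24\right) 16 = 15 \cdot 16 = 240$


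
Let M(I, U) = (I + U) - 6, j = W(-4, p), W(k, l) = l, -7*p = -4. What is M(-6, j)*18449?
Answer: -1475920/7 ≈ -2.1085e+5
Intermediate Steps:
p = 4/7 (p = -1/7*(-4) = 4/7 ≈ 0.57143)
j = 4/7 ≈ 0.57143
M(I, U) = -6 + I + U
M(-6, j)*18449 = (-6 - 6 + 4/7)*18449 = -80/7*18449 = -1475920/7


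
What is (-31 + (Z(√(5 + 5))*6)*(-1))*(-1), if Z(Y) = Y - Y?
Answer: 31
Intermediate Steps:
Z(Y) = 0
(-31 + (Z(√(5 + 5))*6)*(-1))*(-1) = (-31 + (0*6)*(-1))*(-1) = (-31 + 0*(-1))*(-1) = (-31 + 0)*(-1) = -31*(-1) = 31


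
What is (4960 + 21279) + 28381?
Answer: 54620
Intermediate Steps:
(4960 + 21279) + 28381 = 26239 + 28381 = 54620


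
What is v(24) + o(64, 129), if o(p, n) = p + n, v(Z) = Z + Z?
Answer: 241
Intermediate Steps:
v(Z) = 2*Z
o(p, n) = n + p
v(24) + o(64, 129) = 2*24 + (129 + 64) = 48 + 193 = 241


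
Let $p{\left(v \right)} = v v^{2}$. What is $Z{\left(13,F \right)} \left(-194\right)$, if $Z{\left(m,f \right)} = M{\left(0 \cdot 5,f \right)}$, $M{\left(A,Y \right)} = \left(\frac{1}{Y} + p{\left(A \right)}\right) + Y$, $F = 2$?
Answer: $-485$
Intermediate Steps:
$p{\left(v \right)} = v^{3}$
$M{\left(A,Y \right)} = Y + A^{3} + \frac{1}{Y}$ ($M{\left(A,Y \right)} = \left(\frac{1}{Y} + A^{3}\right) + Y = \left(A^{3} + \frac{1}{Y}\right) + Y = Y + A^{3} + \frac{1}{Y}$)
$Z{\left(m,f \right)} = f + \frac{1}{f}$ ($Z{\left(m,f \right)} = f + \left(0 \cdot 5\right)^{3} + \frac{1}{f} = f + 0^{3} + \frac{1}{f} = f + 0 + \frac{1}{f} = f + \frac{1}{f}$)
$Z{\left(13,F \right)} \left(-194\right) = \left(2 + \frac{1}{2}\right) \left(-194\right) = \frac{5}{2} \left(-194\right) = -485$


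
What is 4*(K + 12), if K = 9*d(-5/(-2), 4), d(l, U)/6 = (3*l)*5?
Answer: 8148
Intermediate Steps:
d(l, U) = 90*l (d(l, U) = 6*((3*l)*5) = 6*(15*l) = 90*l)
K = 2025 (K = 9*(90*(-5/(-2))) = 9*(90*(-5*(-½))) = 9*(90*(5/2)) = 9*225 = 2025)
4*(K + 12) = 4*(2025 + 12) = 4*2037 = 8148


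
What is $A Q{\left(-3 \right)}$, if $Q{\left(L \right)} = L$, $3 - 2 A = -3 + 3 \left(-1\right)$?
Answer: $- \frac{27}{2} \approx -13.5$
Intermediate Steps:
$A = \frac{9}{2}$ ($A = \frac{3}{2} - \frac{-3 + 3 \left(-1\right)}{2} = \frac{3}{2} - \frac{-3 - 3}{2} = \frac{3}{2} - -3 = \frac{3}{2} + 3 = \frac{9}{2} \approx 4.5$)
$A Q{\left(-3 \right)} = \frac{9}{2} \left(-3\right) = - \frac{27}{2}$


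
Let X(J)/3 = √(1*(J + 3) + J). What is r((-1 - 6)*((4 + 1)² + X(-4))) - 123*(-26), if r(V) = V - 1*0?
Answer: 3023 - 21*I*√5 ≈ 3023.0 - 46.957*I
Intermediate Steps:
X(J) = 3*√(3 + 2*J) (X(J) = 3*√(1*(J + 3) + J) = 3*√(1*(3 + J) + J) = 3*√((3 + J) + J) = 3*√(3 + 2*J))
r(V) = V (r(V) = V + 0 = V)
r((-1 - 6)*((4 + 1)² + X(-4))) - 123*(-26) = (-1 - 6)*((4 + 1)² + 3*√(3 + 2*(-4))) - 123*(-26) = -7*(5² + 3*√(3 - 8)) + 3198 = -7*(25 + 3*√(-5)) + 3198 = -7*(25 + 3*(I*√5)) + 3198 = -7*(25 + 3*I*√5) + 3198 = (-175 - 21*I*√5) + 3198 = 3023 - 21*I*√5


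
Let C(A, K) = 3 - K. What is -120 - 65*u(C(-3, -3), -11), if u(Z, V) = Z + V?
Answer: 205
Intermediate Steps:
u(Z, V) = V + Z
-120 - 65*u(C(-3, -3), -11) = -120 - 65*(-11 + (3 - 1*(-3))) = -120 - 65*(-11 + (3 + 3)) = -120 - 65*(-11 + 6) = -120 - 65*(-5) = -120 + 325 = 205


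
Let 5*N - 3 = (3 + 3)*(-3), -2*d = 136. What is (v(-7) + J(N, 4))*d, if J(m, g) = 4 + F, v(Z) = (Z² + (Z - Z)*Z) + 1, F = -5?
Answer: -3332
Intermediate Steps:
d = -68 (d = -½*136 = -68)
v(Z) = 1 + Z² (v(Z) = (Z² + 0*Z) + 1 = (Z² + 0) + 1 = Z² + 1 = 1 + Z²)
N = -3 (N = ⅗ + ((3 + 3)*(-3))/5 = ⅗ + (6*(-3))/5 = ⅗ + (⅕)*(-18) = ⅗ - 18/5 = -3)
J(m, g) = -1 (J(m, g) = 4 - 5 = -1)
(v(-7) + J(N, 4))*d = ((1 + (-7)²) - 1)*(-68) = ((1 + 49) - 1)*(-68) = (50 - 1)*(-68) = 49*(-68) = -3332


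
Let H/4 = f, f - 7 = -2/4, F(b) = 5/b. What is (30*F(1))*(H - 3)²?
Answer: 79350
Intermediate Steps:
f = 13/2 (f = 7 - 2/4 = 7 - 2*¼ = 7 - ½ = 13/2 ≈ 6.5000)
H = 26 (H = 4*(13/2) = 26)
(30*F(1))*(H - 3)² = (30*(5/1))*(26 - 3)² = (30*(5*1))*23² = (30*5)*529 = 150*529 = 79350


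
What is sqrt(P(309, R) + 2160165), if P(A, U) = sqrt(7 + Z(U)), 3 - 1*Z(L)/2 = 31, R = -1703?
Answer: sqrt(2160165 + 7*I) ≈ 1469.8 + 0.002*I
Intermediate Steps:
Z(L) = -56 (Z(L) = 6 - 2*31 = 6 - 62 = -56)
P(A, U) = 7*I (P(A, U) = sqrt(7 - 56) = sqrt(-49) = 7*I)
sqrt(P(309, R) + 2160165) = sqrt(7*I + 2160165) = sqrt(2160165 + 7*I)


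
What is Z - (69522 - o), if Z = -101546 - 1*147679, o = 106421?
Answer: -212326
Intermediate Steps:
Z = -249225 (Z = -101546 - 147679 = -249225)
Z - (69522 - o) = -249225 - (69522 - 1*106421) = -249225 - (69522 - 106421) = -249225 - 1*(-36899) = -249225 + 36899 = -212326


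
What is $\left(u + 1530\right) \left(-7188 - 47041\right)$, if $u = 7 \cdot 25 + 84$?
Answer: $-97015681$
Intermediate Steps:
$u = 259$ ($u = 175 + 84 = 259$)
$\left(u + 1530\right) \left(-7188 - 47041\right) = \left(259 + 1530\right) \left(-7188 - 47041\right) = 1789 \left(-54229\right) = -97015681$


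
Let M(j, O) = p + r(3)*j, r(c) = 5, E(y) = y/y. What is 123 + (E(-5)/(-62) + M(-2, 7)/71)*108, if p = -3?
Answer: 223365/2201 ≈ 101.48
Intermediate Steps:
E(y) = 1
M(j, O) = -3 + 5*j
123 + (E(-5)/(-62) + M(-2, 7)/71)*108 = 123 + (1/(-62) + (-3 + 5*(-2))/71)*108 = 123 + (1*(-1/62) + (-3 - 10)*(1/71))*108 = 123 + (-1/62 - 13*1/71)*108 = 123 + (-1/62 - 13/71)*108 = 123 - 877/4402*108 = 123 - 47358/2201 = 223365/2201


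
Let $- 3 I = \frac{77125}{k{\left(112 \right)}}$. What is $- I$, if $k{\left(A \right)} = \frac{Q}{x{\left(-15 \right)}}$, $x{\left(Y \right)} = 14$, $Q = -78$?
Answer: $- \frac{539875}{117} \approx -4614.3$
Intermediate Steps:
$k{\left(A \right)} = - \frac{39}{7}$ ($k{\left(A \right)} = - \frac{78}{14} = \left(-78\right) \frac{1}{14} = - \frac{39}{7}$)
$I = \frac{539875}{117}$ ($I = - \frac{77125 \frac{1}{- \frac{39}{7}}}{3} = - \frac{77125 \left(- \frac{7}{39}\right)}{3} = \left(- \frac{1}{3}\right) \left(- \frac{539875}{39}\right) = \frac{539875}{117} \approx 4614.3$)
$- I = \left(-1\right) \frac{539875}{117} = - \frac{539875}{117}$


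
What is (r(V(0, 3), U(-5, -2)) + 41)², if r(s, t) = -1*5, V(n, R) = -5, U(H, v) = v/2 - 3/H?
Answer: 1296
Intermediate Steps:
U(H, v) = v/2 - 3/H (U(H, v) = v*(½) - 3/H = v/2 - 3/H)
r(s, t) = -5
(r(V(0, 3), U(-5, -2)) + 41)² = (-5 + 41)² = 36² = 1296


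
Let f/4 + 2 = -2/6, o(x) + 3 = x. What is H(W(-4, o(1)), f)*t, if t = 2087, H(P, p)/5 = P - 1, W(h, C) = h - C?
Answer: -31305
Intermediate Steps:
o(x) = -3 + x
f = -28/3 (f = -8 + 4*(-2/6) = -8 + 4*(-2*⅙) = -8 + 4*(-⅓) = -8 - 4/3 = -28/3 ≈ -9.3333)
H(P, p) = -5 + 5*P (H(P, p) = 5*(P - 1) = 5*(-1 + P) = -5 + 5*P)
H(W(-4, o(1)), f)*t = (-5 + 5*(-4 - (-3 + 1)))*2087 = (-5 + 5*(-4 - 1*(-2)))*2087 = (-5 + 5*(-4 + 2))*2087 = (-5 + 5*(-2))*2087 = (-5 - 10)*2087 = -15*2087 = -31305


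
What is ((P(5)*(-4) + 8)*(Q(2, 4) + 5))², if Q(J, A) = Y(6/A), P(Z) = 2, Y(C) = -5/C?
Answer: 0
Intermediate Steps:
Q(J, A) = -5*A/6
((P(5)*(-4) + 8)*(Q(2, 4) + 5))² = ((2*(-4) + 8)*(-⅚*4 + 5))² = ((-8 + 8)*(-10/3 + 5))² = (0*(5/3))² = 0² = 0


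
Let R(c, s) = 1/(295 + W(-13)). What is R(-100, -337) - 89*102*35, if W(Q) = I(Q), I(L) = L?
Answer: -89599859/282 ≈ -3.1773e+5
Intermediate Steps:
W(Q) = Q
R(c, s) = 1/282 (R(c, s) = 1/(295 - 13) = 1/282)
R(-100, -337) - 89*102*35 = 1/282 - 89*102*35 = 1/282 - 9078*35 = 1/282 - 317730 = -89599859/282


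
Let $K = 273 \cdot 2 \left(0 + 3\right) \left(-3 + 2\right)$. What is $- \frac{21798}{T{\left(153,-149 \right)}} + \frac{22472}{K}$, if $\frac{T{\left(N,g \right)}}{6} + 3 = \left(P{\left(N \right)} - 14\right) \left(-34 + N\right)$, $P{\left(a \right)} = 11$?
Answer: $- \frac{118837}{32760} \approx -3.6275$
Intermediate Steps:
$T{\left(N,g \right)} = 594 - 18 N$ ($T{\left(N,g \right)} = -18 + 6 \left(11 - 14\right) \left(-34 + N\right) = -18 + 6 \left(- 3 \left(-34 + N\right)\right) = -18 + 6 \left(102 - 3 N\right) = -18 - \left(-612 + 18 N\right) = 594 - 18 N$)
$K = -1638$ ($K = 546 \cdot 3 \left(-1\right) = 546 \left(-3\right) = -1638$)
$- \frac{21798}{T{\left(153,-149 \right)}} + \frac{22472}{K} = - \frac{21798}{594 - 2754} + \frac{22472}{-1638} = - \frac{21798}{594 - 2754} + 22472 \left(- \frac{1}{1638}\right) = - \frac{21798}{-2160} - \frac{11236}{819} = \left(-21798\right) \left(- \frac{1}{2160}\right) - \frac{11236}{819} = \frac{1211}{120} - \frac{11236}{819} = - \frac{118837}{32760}$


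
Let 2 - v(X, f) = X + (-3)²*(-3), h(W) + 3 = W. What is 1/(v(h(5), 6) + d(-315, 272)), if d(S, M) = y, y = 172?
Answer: 1/199 ≈ 0.0050251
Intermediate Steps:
h(W) = -3 + W
v(X, f) = 29 - X (v(X, f) = 2 - (X + (-3)²*(-3)) = 2 - (X + 9*(-3)) = 2 - (X - 27) = 2 - (-27 + X) = 2 + (27 - X) = 29 - X)
d(S, M) = 172
1/(v(h(5), 6) + d(-315, 272)) = 1/((29 - (-3 + 5)) + 172) = 1/((29 - 1*2) + 172) = 1/((29 - 2) + 172) = 1/(27 + 172) = 1/199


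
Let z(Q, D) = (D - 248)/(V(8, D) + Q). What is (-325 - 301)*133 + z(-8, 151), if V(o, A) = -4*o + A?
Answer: -9241735/111 ≈ -83259.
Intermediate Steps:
V(o, A) = A - 4*o
z(Q, D) = (-248 + D)/(-32 + D + Q) (z(Q, D) = (D - 248)/((D - 4*8) + Q) = (-248 + D)/((D - 32) + Q) = (-248 + D)/((-32 + D) + Q) = (-248 + D)/(-32 + D + Q))
(-325 - 301)*133 + z(-8, 151) = (-325 - 301)*133 + (-248 + 151)/(-32 + 151 - 8) = -626*133 - 97/111 = -83258 + (1/111)*(-97) = -83258 - 97/111 = -9241735/111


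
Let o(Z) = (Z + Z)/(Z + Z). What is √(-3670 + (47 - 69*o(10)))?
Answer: 2*I*√923 ≈ 60.762*I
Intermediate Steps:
o(Z) = 1 (o(Z) = (2*Z)/((2*Z)) = (2*Z)*(1/(2*Z)) = 1)
√(-3670 + (47 - 69*o(10))) = √(-3670 + (47 - 69*1)) = √(-3670 + (47 - 69)) = √(-3670 - 22) = √(-3692) = 2*I*√923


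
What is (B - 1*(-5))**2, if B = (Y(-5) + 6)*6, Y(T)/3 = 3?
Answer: 9025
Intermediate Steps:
Y(T) = 9 (Y(T) = 3*3 = 9)
B = 90 (B = (9 + 6)*6 = 15*6 = 90)
(B - 1*(-5))**2 = (90 - 1*(-5))**2 = (90 + 5)**2 = 95**2 = 9025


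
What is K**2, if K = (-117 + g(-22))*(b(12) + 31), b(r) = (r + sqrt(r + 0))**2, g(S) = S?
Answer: 809182801 + 346850592*sqrt(3) ≈ 1.4099e+9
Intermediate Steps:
b(r) = (r + sqrt(r))**2
K = -4309 - 139*(12 + 2*sqrt(3))**2 (K = (-117 - 22)*((12 + sqrt(12))**2 + 31) = -139*((12 + 2*sqrt(3))**2 + 31) = -139*(31 + (12 + 2*sqrt(3))**2) = -4309 - 139*(12 + 2*sqrt(3))**2 ≈ -37549.)
K**2 = (-25993 - 6672*sqrt(3))**2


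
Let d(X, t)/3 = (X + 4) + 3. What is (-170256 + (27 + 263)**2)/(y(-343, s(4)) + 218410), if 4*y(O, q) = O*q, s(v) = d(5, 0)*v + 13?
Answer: -344624/819789 ≈ -0.42038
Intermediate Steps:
d(X, t) = 21 + 3*X (d(X, t) = 3*((X + 4) + 3) = 3*((4 + X) + 3) = 3*(7 + X) = 21 + 3*X)
s(v) = 13 + 36*v (s(v) = (21 + 3*5)*v + 13 = (21 + 15)*v + 13 = 36*v + 13 = 13 + 36*v)
y(O, q) = O*q/4 (y(O, q) = (O*q)/4 = O*q/4)
(-170256 + (27 + 263)**2)/(y(-343, s(4)) + 218410) = (-170256 + (27 + 263)**2)/((1/4)*(-343)*(13 + 36*4) + 218410) = (-170256 + 290**2)/((1/4)*(-343)*(13 + 144) + 218410) = (-170256 + 84100)/((1/4)*(-343)*157 + 218410) = -86156/(-53851/4 + 218410) = -86156/819789/4 = -86156*4/819789 = -344624/819789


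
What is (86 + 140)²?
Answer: 51076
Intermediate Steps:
(86 + 140)² = 226² = 51076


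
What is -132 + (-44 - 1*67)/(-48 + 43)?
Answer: -549/5 ≈ -109.80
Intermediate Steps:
-132 + (-44 - 1*67)/(-48 + 43) = -132 + (-44 - 67)/(-5) = -132 - 111*(-1/5) = -132 + 111/5 = -549/5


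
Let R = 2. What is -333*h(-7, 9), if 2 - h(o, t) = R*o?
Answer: -5328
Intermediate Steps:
h(o, t) = 2 - 2*o
-333*h(-7, 9) = -333*(2 - 2*(-7)) = -333*(2 + 14) = -333*16 = -5328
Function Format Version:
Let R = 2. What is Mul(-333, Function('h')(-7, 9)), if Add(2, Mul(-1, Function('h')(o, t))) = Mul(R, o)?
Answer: -5328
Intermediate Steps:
Function('h')(o, t) = Add(2, Mul(-2, o)) (Function('h')(o, t) = Add(2, Mul(-1, Mul(2, o))) = Add(2, Mul(-2, o)))
Mul(-333, Function('h')(-7, 9)) = Mul(-333, Add(2, Mul(-2, -7))) = Mul(-333, Add(2, 14)) = Mul(-333, 16) = -5328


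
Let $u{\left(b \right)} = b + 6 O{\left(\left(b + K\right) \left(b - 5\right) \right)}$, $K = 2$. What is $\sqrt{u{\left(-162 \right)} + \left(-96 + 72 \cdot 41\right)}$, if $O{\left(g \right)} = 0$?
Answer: $\sqrt{2694} \approx 51.904$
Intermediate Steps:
$u{\left(b \right)} = b$ ($u{\left(b \right)} = b + 6 \cdot 0 = b + 0 = b$)
$\sqrt{u{\left(-162 \right)} + \left(-96 + 72 \cdot 41\right)} = \sqrt{-162 + \left(-96 + 72 \cdot 41\right)} = \sqrt{-162 + \left(-96 + 2952\right)} = \sqrt{-162 + 2856} = \sqrt{2694}$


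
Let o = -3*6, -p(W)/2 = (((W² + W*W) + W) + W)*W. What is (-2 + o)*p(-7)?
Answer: -23520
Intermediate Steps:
p(W) = -2*W*(2*W + 2*W²) (p(W) = -2*(((W² + W*W) + W) + W)*W = -2*(((W² + W²) + W) + W)*W = -2*((2*W² + W) + W)*W = -2*((W + 2*W²) + W)*W = -2*(2*W + 2*W²)*W = -2*W*(2*W + 2*W²))
o = -18
(-2 + o)*p(-7) = (-2 - 18)*(4*(-7)²*(-1 - 1*(-7))) = -80*49*(-1 + 7) = -80*49*6 = -20*1176 = -23520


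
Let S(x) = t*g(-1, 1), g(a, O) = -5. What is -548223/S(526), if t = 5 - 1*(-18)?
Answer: 548223/115 ≈ 4767.2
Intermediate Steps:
t = 23 (t = 5 + 18 = 23)
S(x) = -115 (S(x) = 23*(-5) = -115)
-548223/S(526) = -548223/(-115) = -548223*(-1/115) = 548223/115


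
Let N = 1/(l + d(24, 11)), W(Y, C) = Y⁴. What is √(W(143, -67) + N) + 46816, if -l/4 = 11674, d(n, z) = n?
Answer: 46816 + √56929450351537707/11668 ≈ 67265.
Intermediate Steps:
l = -46696 (l = -4*11674 = -46696)
N = -1/46672 (N = 1/(-46696 + 24) = 1/(-46672) = -1/46672 ≈ -2.1426e-5)
√(W(143, -67) + N) + 46816 = √(143⁴ - 1/46672) + 46816 = √(418161601 - 1/46672) + 46816 = √(19516438241871/46672) + 46816 = √56929450351537707/11668 + 46816 = 46816 + √56929450351537707/11668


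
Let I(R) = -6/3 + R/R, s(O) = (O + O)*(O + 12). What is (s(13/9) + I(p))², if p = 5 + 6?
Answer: 9394225/6561 ≈ 1431.8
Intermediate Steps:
p = 11
s(O) = 2*O*(12 + O) (s(O) = (2*O)*(12 + O) = 2*O*(12 + O))
I(R) = -1 (I(R) = -6*⅓ + 1 = -2 + 1 = -1)
(s(13/9) + I(p))² = (2*(13/9)*(12 + 13/9) - 1)² = (2*(13/9)*(121/9) - 1)² = (3146/81 - 1)² = (3065/81)² = 9394225/6561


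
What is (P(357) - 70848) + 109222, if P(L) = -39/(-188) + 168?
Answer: 7245935/188 ≈ 38542.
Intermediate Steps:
P(L) = 31623/188 (P(L) = -39*(-1/188) + 168 = 39/188 + 168 = 31623/188)
(P(357) - 70848) + 109222 = (31623/188 - 70848) + 109222 = -13287801/188 + 109222 = 7245935/188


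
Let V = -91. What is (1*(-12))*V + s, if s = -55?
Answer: 1037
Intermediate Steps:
(1*(-12))*V + s = (1*(-12))*(-91) - 55 = -12*(-91) - 55 = 1092 - 55 = 1037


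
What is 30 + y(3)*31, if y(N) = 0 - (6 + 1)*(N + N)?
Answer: -1272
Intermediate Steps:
y(N) = -14*N (y(N) = 0 - 7*2*N = 0 - 14*N = -14*N)
30 + y(3)*31 = 30 - 14*3*31 = 30 - 42*31 = 30 - 1302 = -1272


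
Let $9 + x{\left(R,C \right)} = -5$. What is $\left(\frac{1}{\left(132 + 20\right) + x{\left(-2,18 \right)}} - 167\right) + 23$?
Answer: $- \frac{19871}{138} \approx -143.99$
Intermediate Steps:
$x{\left(R,C \right)} = -14$ ($x{\left(R,C \right)} = -9 - 5 = -14$)
$\left(\frac{1}{\left(132 + 20\right) + x{\left(-2,18 \right)}} - 167\right) + 23 = \left(\frac{1}{\left(132 + 20\right) - 14} - 167\right) + 23 = \left(\frac{1}{152 - 14} - 167\right) + 23 = \left(\frac{1}{138} - 167\right) + 23 = - \frac{23045}{138} + 23 = - \frac{19871}{138}$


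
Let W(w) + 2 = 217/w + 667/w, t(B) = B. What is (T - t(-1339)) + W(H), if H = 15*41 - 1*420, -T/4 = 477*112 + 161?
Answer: -3194977/15 ≈ -2.1300e+5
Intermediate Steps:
T = -214340 (T = -4*(477*112 + 161) = -4*(53424 + 161) = -4*53585 = -214340)
H = 195 (H = 615 - 420 = 195)
W(w) = -2 + 884/w (W(w) = -2 + (217/w + 667/w) = -2 + 884/w)
(T - t(-1339)) + W(H) = (-214340 - 1*(-1339)) + (-2 + 884/195) = (-214340 + 1339) + (-2 + 884*(1/195)) = -213001 + (-2 + 68/15) = -213001 + 38/15 = -3194977/15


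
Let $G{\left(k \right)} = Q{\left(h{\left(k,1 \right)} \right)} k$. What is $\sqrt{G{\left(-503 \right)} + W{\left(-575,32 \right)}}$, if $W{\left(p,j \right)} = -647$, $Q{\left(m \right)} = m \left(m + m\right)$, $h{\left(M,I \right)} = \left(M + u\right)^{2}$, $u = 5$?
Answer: $i \sqrt{61875019920743} \approx 7.8661 \cdot 10^{6} i$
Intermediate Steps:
$h{\left(M,I \right)} = \left(5 + M\right)^{2}$ ($h{\left(M,I \right)} = \left(M + 5\right)^{2} = \left(5 + M\right)^{2}$)
$Q{\left(m \right)} = 2 m^{2}$ ($Q{\left(m \right)} = m 2 m = 2 m^{2}$)
$G{\left(k \right)} = 2 k \left(5 + k\right)^{4}$ ($G{\left(k \right)} = 2 \left(\left(5 + k\right)^{2}\right)^{2} k = 2 \left(5 + k\right)^{4} k = 2 k \left(5 + k\right)^{4}$)
$\sqrt{G{\left(-503 \right)} + W{\left(-575,32 \right)}} = \sqrt{2 \left(-503\right) \left(5 - 503\right)^{4} - 647} = \sqrt{2 \left(-503\right) \left(-498\right)^{4} - 647} = \sqrt{2 \left(-503\right) 61505984016 - 647} = \sqrt{-61875019920096 - 647} = \sqrt{-61875019920743} = i \sqrt{61875019920743}$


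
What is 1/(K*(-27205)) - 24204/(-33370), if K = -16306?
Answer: 1073700891829/1480308984010 ≈ 0.72532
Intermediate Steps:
1/(K*(-27205)) - 24204/(-33370) = 1/(-16306*(-27205)) - 24204/(-33370) = -1/16306*(-1/27205) - 24204*(-1/33370) = 1/443604730 + 12102/16685 = 1073700891829/1480308984010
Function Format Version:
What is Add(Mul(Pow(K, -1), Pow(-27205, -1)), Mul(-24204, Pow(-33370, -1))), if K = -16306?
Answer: Rational(1073700891829, 1480308984010) ≈ 0.72532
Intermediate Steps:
Add(Mul(Pow(K, -1), Pow(-27205, -1)), Mul(-24204, Pow(-33370, -1))) = Add(Mul(Pow(-16306, -1), Pow(-27205, -1)), Mul(-24204, Pow(-33370, -1))) = Add(Mul(Rational(-1, 16306), Rational(-1, 27205)), Mul(-24204, Rational(-1, 33370))) = Add(Rational(1, 443604730), Rational(12102, 16685)) = Rational(1073700891829, 1480308984010)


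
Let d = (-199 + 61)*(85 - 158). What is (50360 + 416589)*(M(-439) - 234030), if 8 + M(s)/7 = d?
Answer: -76377914032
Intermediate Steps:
d = 10074 (d = -138*(-73) = 10074)
M(s) = 70462 (M(s) = -56 + 7*10074 = -56 + 70518 = 70462)
(50360 + 416589)*(M(-439) - 234030) = (50360 + 416589)*(70462 - 234030) = 466949*(-163568) = -76377914032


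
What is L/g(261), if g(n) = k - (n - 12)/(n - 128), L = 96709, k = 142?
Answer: 12862297/18637 ≈ 690.15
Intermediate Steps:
g(n) = 142 - (-12 + n)/(-128 + n) (g(n) = 142 - (n - 12)/(n - 128) = 142 - (-12 + n)/(-128 + n))
L/g(261) = 96709/(((-18164 + 141*261)/(-128 + 261))) = 96709/(((-18164 + 36801)/133)) = 96709/(((1/133)*18637)) = 96709/(18637/133) = 96709*(133/18637) = 12862297/18637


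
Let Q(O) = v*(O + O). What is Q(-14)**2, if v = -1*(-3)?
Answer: 7056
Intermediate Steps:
v = 3
Q(O) = 6*O (Q(O) = 3*(O + O) = 3*(2*O) = 6*O)
Q(-14)**2 = (6*(-14))**2 = (-84)**2 = 7056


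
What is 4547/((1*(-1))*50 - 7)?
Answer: -4547/57 ≈ -79.772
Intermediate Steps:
4547/((1*(-1))*50 - 7) = 4547/(-1*50 - 7) = 4547/(-50 - 7) = 4547/(-57) = 4547*(-1/57) = -4547/57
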